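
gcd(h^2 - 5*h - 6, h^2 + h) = h + 1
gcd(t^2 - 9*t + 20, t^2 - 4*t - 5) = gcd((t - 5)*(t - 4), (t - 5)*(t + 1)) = t - 5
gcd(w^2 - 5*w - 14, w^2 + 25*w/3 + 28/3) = 1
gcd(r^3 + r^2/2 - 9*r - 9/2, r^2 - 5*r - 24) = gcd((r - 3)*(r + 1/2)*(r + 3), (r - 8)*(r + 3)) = r + 3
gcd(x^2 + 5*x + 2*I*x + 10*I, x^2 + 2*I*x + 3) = 1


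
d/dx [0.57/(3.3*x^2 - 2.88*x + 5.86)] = (1.6416 - 3.762*x)/(3.3*x^2 - 2.88*x + 5.86)^2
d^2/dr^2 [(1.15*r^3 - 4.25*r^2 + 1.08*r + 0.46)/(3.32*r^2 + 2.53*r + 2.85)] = (88.164454*r^3 + 321.455274*r^2 + 17.914386*r - 87.432142)/(36.594368*r^6 + 83.660016*r^5 + 157.994484*r^4 + 159.827437*r^3 + 135.627795*r^2 + 61.649775*r + 23.149125)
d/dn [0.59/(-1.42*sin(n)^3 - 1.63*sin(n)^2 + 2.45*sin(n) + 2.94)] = (2.5134*sin(n)^2 + 1.9234*sin(n) - 1.4455)*cos(n)/(1.42*sin(n)^3 + 1.63*sin(n)^2 - 2.45*sin(n) - 2.94)^2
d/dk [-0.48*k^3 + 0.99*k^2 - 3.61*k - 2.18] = -1.44*k^2 + 1.98*k - 3.61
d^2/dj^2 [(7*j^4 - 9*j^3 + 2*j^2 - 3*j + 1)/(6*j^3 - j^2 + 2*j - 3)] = 2*(-59*j^6 + 336*j^5 - 627*j^4 - 104*j^3 + 237*j^2 - 168*j + 1)/(216*j^9 - 108*j^8 + 234*j^7 - 397*j^6 + 186*j^5 - 237*j^4 + 206*j^3 - 63*j^2 + 54*j - 27)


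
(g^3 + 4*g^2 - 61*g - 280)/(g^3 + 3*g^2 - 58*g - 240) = (g + 7)/(g + 6)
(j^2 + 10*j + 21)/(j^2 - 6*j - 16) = (j^2 + 10*j + 21)/(j^2 - 6*j - 16)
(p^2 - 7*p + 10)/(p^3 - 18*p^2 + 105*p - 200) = (p - 2)/(p^2 - 13*p + 40)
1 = 1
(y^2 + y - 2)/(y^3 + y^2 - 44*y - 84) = (y - 1)/(y^2 - y - 42)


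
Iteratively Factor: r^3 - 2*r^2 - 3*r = (r)*(r^2 - 2*r - 3) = r*(r - 3)*(r + 1)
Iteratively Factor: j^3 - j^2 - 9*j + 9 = (j + 3)*(j^2 - 4*j + 3) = (j - 3)*(j + 3)*(j - 1)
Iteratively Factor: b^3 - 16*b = (b)*(b^2 - 16) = b*(b - 4)*(b + 4)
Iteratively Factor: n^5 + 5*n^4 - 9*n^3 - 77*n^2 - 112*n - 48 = (n + 1)*(n^4 + 4*n^3 - 13*n^2 - 64*n - 48) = (n + 1)*(n + 3)*(n^3 + n^2 - 16*n - 16) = (n + 1)^2*(n + 3)*(n^2 - 16) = (n - 4)*(n + 1)^2*(n + 3)*(n + 4)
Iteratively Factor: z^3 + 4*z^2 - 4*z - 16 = (z - 2)*(z^2 + 6*z + 8) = (z - 2)*(z + 2)*(z + 4)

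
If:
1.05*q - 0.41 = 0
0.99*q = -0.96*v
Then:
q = 0.39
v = -0.40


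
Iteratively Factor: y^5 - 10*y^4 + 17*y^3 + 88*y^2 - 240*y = (y)*(y^4 - 10*y^3 + 17*y^2 + 88*y - 240) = y*(y - 5)*(y^3 - 5*y^2 - 8*y + 48) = y*(y - 5)*(y + 3)*(y^2 - 8*y + 16) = y*(y - 5)*(y - 4)*(y + 3)*(y - 4)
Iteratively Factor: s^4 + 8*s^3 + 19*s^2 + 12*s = (s + 3)*(s^3 + 5*s^2 + 4*s) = s*(s + 3)*(s^2 + 5*s + 4) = s*(s + 1)*(s + 3)*(s + 4)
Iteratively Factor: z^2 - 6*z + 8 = (z - 4)*(z - 2)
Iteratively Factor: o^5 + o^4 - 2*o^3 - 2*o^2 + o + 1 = (o - 1)*(o^4 + 2*o^3 - 2*o - 1) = (o - 1)*(o + 1)*(o^3 + o^2 - o - 1) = (o - 1)*(o + 1)^2*(o^2 - 1) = (o - 1)^2*(o + 1)^2*(o + 1)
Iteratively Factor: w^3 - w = (w + 1)*(w^2 - w) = w*(w + 1)*(w - 1)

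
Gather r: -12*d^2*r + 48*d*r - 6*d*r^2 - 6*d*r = -6*d*r^2 + r*(-12*d^2 + 42*d)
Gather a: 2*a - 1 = 2*a - 1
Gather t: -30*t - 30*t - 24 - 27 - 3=-60*t - 54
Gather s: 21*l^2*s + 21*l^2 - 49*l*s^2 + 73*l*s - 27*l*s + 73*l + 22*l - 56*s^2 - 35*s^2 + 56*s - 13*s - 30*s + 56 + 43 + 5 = 21*l^2 + 95*l + s^2*(-49*l - 91) + s*(21*l^2 + 46*l + 13) + 104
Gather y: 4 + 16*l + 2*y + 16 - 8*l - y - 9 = 8*l + y + 11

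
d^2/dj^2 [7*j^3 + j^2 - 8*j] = 42*j + 2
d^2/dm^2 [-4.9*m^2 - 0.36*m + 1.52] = -9.80000000000000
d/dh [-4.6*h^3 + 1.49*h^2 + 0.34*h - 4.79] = -13.8*h^2 + 2.98*h + 0.34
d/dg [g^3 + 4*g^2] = g*(3*g + 8)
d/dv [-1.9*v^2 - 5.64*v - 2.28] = -3.8*v - 5.64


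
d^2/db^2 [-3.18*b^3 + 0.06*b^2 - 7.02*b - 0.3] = 0.12 - 19.08*b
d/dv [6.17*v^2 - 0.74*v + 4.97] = 12.34*v - 0.74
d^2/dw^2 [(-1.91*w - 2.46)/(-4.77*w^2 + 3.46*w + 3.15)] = ((-54.6642*w - 10.2512)*(-4.77*w^2 + 3.46*w + 3.15) - (1.91*w + 2.46)*(9.54*w - 3.46)*(19.08*w - 6.92))/(-4.77*w^2 + 3.46*w + 3.15)^3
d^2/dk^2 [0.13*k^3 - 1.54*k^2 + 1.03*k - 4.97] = 0.78*k - 3.08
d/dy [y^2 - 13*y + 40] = 2*y - 13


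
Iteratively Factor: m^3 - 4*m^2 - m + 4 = (m - 4)*(m^2 - 1) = (m - 4)*(m + 1)*(m - 1)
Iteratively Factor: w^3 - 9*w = (w + 3)*(w^2 - 3*w) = (w - 3)*(w + 3)*(w)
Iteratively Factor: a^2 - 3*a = (a - 3)*(a)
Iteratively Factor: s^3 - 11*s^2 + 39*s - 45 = (s - 3)*(s^2 - 8*s + 15) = (s - 3)^2*(s - 5)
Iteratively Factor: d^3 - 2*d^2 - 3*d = (d)*(d^2 - 2*d - 3) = d*(d + 1)*(d - 3)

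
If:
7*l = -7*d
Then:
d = -l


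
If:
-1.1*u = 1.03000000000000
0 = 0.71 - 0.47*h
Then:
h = 1.51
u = -0.94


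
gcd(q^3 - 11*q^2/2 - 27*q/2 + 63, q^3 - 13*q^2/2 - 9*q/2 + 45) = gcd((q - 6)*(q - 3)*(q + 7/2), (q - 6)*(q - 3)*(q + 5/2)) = q^2 - 9*q + 18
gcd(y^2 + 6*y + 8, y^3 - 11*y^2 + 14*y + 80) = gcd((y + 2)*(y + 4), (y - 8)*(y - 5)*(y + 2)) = y + 2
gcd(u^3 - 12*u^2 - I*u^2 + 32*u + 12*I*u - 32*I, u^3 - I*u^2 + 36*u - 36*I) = u - I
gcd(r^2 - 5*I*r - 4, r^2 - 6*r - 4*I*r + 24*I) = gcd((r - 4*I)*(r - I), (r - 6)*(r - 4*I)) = r - 4*I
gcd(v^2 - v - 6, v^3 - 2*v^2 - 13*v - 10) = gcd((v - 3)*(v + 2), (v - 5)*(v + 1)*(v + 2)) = v + 2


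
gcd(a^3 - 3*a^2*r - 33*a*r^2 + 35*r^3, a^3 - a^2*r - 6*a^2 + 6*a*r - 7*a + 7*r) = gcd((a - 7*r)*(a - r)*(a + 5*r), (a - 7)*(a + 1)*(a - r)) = -a + r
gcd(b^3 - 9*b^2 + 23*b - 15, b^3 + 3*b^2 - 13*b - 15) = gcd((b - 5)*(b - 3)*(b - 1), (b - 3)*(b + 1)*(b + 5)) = b - 3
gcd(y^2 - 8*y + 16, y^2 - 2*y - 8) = y - 4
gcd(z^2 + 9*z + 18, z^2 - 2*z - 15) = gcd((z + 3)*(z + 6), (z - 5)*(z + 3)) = z + 3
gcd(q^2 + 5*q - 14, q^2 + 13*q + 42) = q + 7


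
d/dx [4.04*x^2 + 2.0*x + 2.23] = 8.08*x + 2.0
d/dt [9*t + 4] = 9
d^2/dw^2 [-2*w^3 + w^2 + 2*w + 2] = 2 - 12*w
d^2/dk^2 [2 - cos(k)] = cos(k)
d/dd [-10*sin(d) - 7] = -10*cos(d)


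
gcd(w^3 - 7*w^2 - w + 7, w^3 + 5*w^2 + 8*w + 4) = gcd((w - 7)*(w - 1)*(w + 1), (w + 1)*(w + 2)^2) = w + 1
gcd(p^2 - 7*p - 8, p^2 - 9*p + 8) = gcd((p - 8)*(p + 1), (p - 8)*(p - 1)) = p - 8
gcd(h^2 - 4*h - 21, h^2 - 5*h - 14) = h - 7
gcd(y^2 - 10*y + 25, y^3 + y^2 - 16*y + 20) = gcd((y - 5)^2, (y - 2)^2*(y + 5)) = 1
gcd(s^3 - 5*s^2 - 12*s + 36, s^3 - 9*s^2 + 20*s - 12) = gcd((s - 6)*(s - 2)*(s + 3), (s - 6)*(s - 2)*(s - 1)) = s^2 - 8*s + 12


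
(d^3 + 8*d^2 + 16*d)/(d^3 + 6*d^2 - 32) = d/(d - 2)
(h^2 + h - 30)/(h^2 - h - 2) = (-h^2 - h + 30)/(-h^2 + h + 2)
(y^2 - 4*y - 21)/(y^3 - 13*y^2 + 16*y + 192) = (y - 7)/(y^2 - 16*y + 64)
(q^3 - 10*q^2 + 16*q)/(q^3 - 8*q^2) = (q - 2)/q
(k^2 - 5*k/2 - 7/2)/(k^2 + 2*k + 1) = (k - 7/2)/(k + 1)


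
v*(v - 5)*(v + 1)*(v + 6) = v^4 + 2*v^3 - 29*v^2 - 30*v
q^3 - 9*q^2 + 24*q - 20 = (q - 5)*(q - 2)^2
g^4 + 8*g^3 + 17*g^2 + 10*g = g*(g + 1)*(g + 2)*(g + 5)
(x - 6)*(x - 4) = x^2 - 10*x + 24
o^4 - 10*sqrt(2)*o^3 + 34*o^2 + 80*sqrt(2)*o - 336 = (o - 7*sqrt(2))*(o - 3*sqrt(2))*(o - 2*sqrt(2))*(o + 2*sqrt(2))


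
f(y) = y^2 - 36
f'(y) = 2*y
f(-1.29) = -34.34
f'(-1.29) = -2.58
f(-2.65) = -28.98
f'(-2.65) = -5.30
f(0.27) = -35.93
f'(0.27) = 0.54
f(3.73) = -22.09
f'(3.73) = 7.46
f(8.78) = 41.09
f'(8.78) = 17.56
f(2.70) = -28.71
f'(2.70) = 5.40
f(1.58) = -33.50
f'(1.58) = 3.16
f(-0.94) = -35.12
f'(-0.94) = -1.88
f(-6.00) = 0.00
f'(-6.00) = -12.00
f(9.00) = 45.00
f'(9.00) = 18.00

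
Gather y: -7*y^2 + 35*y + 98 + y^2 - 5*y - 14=-6*y^2 + 30*y + 84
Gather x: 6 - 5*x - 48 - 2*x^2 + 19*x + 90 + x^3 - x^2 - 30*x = x^3 - 3*x^2 - 16*x + 48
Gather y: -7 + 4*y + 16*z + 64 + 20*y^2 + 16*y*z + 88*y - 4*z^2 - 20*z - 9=20*y^2 + y*(16*z + 92) - 4*z^2 - 4*z + 48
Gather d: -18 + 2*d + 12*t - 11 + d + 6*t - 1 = 3*d + 18*t - 30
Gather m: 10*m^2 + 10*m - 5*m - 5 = 10*m^2 + 5*m - 5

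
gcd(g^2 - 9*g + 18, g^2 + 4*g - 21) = g - 3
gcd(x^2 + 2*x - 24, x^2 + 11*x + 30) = x + 6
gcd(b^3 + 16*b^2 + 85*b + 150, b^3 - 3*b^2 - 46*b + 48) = b + 6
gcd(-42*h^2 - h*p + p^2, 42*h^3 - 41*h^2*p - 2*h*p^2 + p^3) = -42*h^2 - h*p + p^2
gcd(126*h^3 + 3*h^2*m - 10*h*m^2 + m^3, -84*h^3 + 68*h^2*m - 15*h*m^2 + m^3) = 42*h^2 - 13*h*m + m^2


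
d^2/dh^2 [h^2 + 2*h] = 2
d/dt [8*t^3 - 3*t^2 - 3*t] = 24*t^2 - 6*t - 3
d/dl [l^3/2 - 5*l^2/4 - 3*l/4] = 3*l^2/2 - 5*l/2 - 3/4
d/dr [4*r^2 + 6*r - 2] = 8*r + 6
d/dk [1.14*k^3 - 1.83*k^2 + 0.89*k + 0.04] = 3.42*k^2 - 3.66*k + 0.89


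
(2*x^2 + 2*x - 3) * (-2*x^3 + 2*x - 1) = -4*x^5 - 4*x^4 + 10*x^3 + 2*x^2 - 8*x + 3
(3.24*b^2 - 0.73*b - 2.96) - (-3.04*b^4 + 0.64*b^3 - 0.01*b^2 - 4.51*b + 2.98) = 3.04*b^4 - 0.64*b^3 + 3.25*b^2 + 3.78*b - 5.94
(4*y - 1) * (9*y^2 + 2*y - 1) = 36*y^3 - y^2 - 6*y + 1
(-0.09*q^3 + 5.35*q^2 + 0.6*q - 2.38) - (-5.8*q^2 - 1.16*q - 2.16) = -0.09*q^3 + 11.15*q^2 + 1.76*q - 0.22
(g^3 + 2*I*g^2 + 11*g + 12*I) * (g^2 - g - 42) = g^5 - g^4 + 2*I*g^4 - 31*g^3 - 2*I*g^3 - 11*g^2 - 72*I*g^2 - 462*g - 12*I*g - 504*I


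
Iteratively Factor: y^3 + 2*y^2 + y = (y)*(y^2 + 2*y + 1) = y*(y + 1)*(y + 1)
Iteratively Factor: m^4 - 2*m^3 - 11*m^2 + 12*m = (m)*(m^3 - 2*m^2 - 11*m + 12) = m*(m + 3)*(m^2 - 5*m + 4) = m*(m - 4)*(m + 3)*(m - 1)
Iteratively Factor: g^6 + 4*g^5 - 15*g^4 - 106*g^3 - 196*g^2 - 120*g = (g + 3)*(g^5 + g^4 - 18*g^3 - 52*g^2 - 40*g) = (g + 2)*(g + 3)*(g^4 - g^3 - 16*g^2 - 20*g) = (g + 2)^2*(g + 3)*(g^3 - 3*g^2 - 10*g) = (g + 2)^3*(g + 3)*(g^2 - 5*g) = (g - 5)*(g + 2)^3*(g + 3)*(g)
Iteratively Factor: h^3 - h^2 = (h - 1)*(h^2) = h*(h - 1)*(h)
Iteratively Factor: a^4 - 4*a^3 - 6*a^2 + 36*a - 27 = (a + 3)*(a^3 - 7*a^2 + 15*a - 9) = (a - 1)*(a + 3)*(a^2 - 6*a + 9) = (a - 3)*(a - 1)*(a + 3)*(a - 3)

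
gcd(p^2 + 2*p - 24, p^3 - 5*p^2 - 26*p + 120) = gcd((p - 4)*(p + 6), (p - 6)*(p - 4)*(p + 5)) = p - 4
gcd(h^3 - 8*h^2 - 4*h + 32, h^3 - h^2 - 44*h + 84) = h - 2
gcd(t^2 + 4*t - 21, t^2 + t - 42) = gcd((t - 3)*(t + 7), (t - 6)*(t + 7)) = t + 7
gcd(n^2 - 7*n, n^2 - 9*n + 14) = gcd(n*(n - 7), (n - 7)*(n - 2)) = n - 7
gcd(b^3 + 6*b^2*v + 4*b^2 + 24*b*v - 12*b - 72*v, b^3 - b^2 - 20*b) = 1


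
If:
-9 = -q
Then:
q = 9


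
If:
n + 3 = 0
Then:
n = -3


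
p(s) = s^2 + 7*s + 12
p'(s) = 2*s + 7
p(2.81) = 39.57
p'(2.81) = 12.62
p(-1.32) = 4.50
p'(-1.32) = 4.36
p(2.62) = 37.20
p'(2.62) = 12.24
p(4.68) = 66.66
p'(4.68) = 16.36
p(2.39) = 34.44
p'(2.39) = 11.78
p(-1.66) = 3.14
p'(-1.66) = 3.68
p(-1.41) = 4.12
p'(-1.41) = 4.18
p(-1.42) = 4.08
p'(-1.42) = 4.16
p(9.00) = 156.00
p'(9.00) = 25.00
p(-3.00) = 0.00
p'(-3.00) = 1.00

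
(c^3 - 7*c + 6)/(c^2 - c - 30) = (-c^3 + 7*c - 6)/(-c^2 + c + 30)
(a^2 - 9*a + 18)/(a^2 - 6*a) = (a - 3)/a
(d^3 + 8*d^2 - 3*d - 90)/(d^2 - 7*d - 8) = (-d^3 - 8*d^2 + 3*d + 90)/(-d^2 + 7*d + 8)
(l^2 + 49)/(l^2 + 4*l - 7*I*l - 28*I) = (l + 7*I)/(l + 4)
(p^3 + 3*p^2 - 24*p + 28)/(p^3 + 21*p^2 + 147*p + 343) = (p^2 - 4*p + 4)/(p^2 + 14*p + 49)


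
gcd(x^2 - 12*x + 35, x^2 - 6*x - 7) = x - 7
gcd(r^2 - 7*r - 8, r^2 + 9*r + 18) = 1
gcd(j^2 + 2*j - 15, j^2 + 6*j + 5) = j + 5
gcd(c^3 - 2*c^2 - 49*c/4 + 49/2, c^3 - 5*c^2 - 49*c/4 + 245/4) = c^2 - 49/4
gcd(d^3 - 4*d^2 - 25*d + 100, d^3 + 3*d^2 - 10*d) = d + 5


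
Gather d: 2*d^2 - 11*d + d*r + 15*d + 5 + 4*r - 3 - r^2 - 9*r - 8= 2*d^2 + d*(r + 4) - r^2 - 5*r - 6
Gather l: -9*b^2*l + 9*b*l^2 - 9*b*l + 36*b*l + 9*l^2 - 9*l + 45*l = l^2*(9*b + 9) + l*(-9*b^2 + 27*b + 36)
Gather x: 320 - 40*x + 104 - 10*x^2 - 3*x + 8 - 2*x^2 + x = -12*x^2 - 42*x + 432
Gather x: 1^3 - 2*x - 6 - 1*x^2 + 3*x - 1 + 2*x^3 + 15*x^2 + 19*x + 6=2*x^3 + 14*x^2 + 20*x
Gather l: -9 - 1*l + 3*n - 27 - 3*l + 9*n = -4*l + 12*n - 36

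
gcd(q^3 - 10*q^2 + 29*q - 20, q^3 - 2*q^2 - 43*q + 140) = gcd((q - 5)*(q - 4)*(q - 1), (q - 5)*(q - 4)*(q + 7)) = q^2 - 9*q + 20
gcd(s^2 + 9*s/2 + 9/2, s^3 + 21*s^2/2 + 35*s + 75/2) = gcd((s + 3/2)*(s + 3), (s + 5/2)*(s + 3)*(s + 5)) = s + 3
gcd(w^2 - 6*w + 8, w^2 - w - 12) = w - 4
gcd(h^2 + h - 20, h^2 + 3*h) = 1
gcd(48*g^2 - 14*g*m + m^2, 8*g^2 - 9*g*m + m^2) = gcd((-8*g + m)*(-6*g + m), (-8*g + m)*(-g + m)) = 8*g - m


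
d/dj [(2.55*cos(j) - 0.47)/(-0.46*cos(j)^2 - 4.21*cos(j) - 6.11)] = (-1.173*cos(j)^2 + 0.432399999999999*cos(j) + 17.5592)*sin(j)/(0.2116*cos(j)^4 + 3.8732*cos(j)^3 + 23.3453*cos(j)^2 + 51.4462*cos(j) + 37.3321)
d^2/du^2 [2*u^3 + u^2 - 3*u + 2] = 12*u + 2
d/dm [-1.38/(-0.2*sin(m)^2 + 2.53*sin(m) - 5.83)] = (3.4914 - 0.552*sin(m))*cos(m)/(0.2*sin(m)^2 - 2.53*sin(m) + 5.83)^2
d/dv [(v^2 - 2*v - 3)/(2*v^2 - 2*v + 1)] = 2*(v^2 + 7*v - 4)/(4*v^4 - 8*v^3 + 8*v^2 - 4*v + 1)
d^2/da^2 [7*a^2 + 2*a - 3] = 14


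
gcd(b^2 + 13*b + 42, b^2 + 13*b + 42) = b^2 + 13*b + 42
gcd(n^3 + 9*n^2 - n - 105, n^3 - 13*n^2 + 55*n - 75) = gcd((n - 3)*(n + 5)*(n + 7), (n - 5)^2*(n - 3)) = n - 3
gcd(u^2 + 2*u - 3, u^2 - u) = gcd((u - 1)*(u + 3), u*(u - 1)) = u - 1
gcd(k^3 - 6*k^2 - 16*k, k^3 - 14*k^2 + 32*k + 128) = k^2 - 6*k - 16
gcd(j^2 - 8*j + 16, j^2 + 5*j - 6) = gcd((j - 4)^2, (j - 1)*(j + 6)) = 1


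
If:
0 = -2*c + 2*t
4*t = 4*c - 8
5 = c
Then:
No Solution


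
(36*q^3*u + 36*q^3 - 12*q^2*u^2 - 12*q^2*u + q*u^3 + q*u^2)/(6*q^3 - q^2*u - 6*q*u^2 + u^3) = q*(6*q*u + 6*q - u^2 - u)/(q^2 - u^2)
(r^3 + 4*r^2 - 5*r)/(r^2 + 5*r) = r - 1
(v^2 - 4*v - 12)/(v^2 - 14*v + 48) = (v + 2)/(v - 8)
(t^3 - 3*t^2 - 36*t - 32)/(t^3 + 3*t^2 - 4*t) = (t^2 - 7*t - 8)/(t*(t - 1))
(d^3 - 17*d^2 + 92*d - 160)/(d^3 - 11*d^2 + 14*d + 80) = (d - 4)/(d + 2)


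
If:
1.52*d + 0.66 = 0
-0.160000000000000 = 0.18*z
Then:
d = -0.43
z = -0.89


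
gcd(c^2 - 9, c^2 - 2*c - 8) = 1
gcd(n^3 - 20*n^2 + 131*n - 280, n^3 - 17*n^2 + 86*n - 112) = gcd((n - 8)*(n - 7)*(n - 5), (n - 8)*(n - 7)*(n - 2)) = n^2 - 15*n + 56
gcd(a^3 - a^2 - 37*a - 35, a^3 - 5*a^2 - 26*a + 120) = a + 5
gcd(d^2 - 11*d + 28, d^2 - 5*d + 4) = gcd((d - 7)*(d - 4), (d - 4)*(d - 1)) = d - 4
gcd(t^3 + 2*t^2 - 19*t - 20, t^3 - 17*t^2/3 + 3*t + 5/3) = 1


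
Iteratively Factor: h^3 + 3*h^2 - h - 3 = (h + 3)*(h^2 - 1) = (h - 1)*(h + 3)*(h + 1)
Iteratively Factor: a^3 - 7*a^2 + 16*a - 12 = (a - 2)*(a^2 - 5*a + 6) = (a - 2)^2*(a - 3)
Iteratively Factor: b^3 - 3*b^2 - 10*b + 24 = (b - 4)*(b^2 + b - 6) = (b - 4)*(b - 2)*(b + 3)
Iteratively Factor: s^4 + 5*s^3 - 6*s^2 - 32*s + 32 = (s + 4)*(s^3 + s^2 - 10*s + 8) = (s + 4)^2*(s^2 - 3*s + 2) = (s - 1)*(s + 4)^2*(s - 2)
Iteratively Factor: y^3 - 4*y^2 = (y)*(y^2 - 4*y) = y^2*(y - 4)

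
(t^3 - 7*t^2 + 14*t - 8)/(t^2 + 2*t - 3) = (t^2 - 6*t + 8)/(t + 3)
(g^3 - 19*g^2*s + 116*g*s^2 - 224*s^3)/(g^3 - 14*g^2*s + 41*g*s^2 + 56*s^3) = (g - 4*s)/(g + s)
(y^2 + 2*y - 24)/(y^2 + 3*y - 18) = (y - 4)/(y - 3)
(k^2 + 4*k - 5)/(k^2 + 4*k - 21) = (k^2 + 4*k - 5)/(k^2 + 4*k - 21)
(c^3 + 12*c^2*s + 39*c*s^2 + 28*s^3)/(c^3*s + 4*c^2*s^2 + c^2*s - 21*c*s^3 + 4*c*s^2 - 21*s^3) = (-c^2 - 5*c*s - 4*s^2)/(s*(-c^2 + 3*c*s - c + 3*s))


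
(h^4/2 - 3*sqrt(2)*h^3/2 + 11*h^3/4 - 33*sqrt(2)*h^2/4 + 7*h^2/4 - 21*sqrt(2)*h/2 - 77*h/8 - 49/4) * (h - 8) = h^5/2 - 3*sqrt(2)*h^4/2 - 5*h^4/4 - 81*h^3/4 + 15*sqrt(2)*h^3/4 - 189*h^2/8 + 111*sqrt(2)*h^2/2 + 259*h/4 + 84*sqrt(2)*h + 98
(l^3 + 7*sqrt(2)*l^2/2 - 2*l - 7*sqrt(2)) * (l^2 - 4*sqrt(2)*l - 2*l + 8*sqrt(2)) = l^5 - 2*l^4 - sqrt(2)*l^4/2 - 30*l^3 + sqrt(2)*l^3 + sqrt(2)*l^2 + 60*l^2 - 2*sqrt(2)*l + 56*l - 112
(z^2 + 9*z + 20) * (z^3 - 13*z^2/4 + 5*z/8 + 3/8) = z^5 + 23*z^4/4 - 69*z^3/8 - 59*z^2 + 127*z/8 + 15/2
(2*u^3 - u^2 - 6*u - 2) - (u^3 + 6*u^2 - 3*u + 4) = u^3 - 7*u^2 - 3*u - 6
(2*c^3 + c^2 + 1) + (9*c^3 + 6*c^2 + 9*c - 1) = 11*c^3 + 7*c^2 + 9*c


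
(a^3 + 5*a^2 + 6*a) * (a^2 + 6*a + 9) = a^5 + 11*a^4 + 45*a^3 + 81*a^2 + 54*a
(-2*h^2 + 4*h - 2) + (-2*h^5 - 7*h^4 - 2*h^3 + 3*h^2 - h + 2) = -2*h^5 - 7*h^4 - 2*h^3 + h^2 + 3*h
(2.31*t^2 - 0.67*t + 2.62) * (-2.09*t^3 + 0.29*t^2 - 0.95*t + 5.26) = -4.8279*t^5 + 2.0702*t^4 - 7.8646*t^3 + 13.5469*t^2 - 6.0132*t + 13.7812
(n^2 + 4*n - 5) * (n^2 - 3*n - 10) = n^4 + n^3 - 27*n^2 - 25*n + 50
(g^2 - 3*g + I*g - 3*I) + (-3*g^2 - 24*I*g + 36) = -2*g^2 - 3*g - 23*I*g + 36 - 3*I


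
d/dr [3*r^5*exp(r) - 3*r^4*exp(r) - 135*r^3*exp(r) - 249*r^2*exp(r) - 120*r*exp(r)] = 3*(r^5 + 4*r^4 - 49*r^3 - 218*r^2 - 206*r - 40)*exp(r)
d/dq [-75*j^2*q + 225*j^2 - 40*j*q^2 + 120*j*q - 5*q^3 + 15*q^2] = -75*j^2 - 80*j*q + 120*j - 15*q^2 + 30*q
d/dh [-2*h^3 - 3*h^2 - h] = -6*h^2 - 6*h - 1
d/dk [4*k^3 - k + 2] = 12*k^2 - 1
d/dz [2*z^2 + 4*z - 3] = 4*z + 4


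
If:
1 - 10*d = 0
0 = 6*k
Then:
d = 1/10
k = 0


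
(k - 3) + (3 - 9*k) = -8*k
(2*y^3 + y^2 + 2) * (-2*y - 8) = -4*y^4 - 18*y^3 - 8*y^2 - 4*y - 16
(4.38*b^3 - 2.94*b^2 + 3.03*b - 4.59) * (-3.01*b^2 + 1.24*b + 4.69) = -13.1838*b^5 + 14.2806*b^4 + 7.7763*b^3 + 3.7845*b^2 + 8.5191*b - 21.5271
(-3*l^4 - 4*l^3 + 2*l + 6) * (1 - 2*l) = 6*l^5 + 5*l^4 - 4*l^3 - 4*l^2 - 10*l + 6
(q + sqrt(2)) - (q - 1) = 1 + sqrt(2)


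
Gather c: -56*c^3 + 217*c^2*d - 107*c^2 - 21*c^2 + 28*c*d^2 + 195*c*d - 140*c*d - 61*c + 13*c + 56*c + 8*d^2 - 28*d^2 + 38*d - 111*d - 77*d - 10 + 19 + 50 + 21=-56*c^3 + c^2*(217*d - 128) + c*(28*d^2 + 55*d + 8) - 20*d^2 - 150*d + 80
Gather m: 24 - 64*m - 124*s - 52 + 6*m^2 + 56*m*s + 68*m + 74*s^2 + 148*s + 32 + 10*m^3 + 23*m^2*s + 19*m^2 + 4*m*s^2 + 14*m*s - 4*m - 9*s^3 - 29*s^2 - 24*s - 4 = 10*m^3 + m^2*(23*s + 25) + m*(4*s^2 + 70*s) - 9*s^3 + 45*s^2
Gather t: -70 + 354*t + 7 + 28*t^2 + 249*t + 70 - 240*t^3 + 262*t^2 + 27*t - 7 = -240*t^3 + 290*t^2 + 630*t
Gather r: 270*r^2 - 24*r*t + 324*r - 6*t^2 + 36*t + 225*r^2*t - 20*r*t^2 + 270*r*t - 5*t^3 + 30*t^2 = r^2*(225*t + 270) + r*(-20*t^2 + 246*t + 324) - 5*t^3 + 24*t^2 + 36*t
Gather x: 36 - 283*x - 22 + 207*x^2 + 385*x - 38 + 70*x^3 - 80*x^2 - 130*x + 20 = 70*x^3 + 127*x^2 - 28*x - 4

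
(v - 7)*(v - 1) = v^2 - 8*v + 7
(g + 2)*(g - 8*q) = g^2 - 8*g*q + 2*g - 16*q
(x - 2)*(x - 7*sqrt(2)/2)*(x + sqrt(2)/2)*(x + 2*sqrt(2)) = x^4 - 2*x^3 - sqrt(2)*x^3 - 31*x^2/2 + 2*sqrt(2)*x^2 - 7*sqrt(2)*x + 31*x + 14*sqrt(2)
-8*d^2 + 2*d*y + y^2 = (-2*d + y)*(4*d + y)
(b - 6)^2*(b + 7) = b^3 - 5*b^2 - 48*b + 252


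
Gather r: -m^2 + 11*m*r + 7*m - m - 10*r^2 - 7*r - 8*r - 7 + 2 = -m^2 + 6*m - 10*r^2 + r*(11*m - 15) - 5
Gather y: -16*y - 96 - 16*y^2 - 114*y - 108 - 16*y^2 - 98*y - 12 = -32*y^2 - 228*y - 216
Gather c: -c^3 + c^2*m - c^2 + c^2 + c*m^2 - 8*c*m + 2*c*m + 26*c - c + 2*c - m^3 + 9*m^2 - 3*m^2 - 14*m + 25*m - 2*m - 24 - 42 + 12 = -c^3 + c^2*m + c*(m^2 - 6*m + 27) - m^3 + 6*m^2 + 9*m - 54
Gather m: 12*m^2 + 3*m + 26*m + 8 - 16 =12*m^2 + 29*m - 8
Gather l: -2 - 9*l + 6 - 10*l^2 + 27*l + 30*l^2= 20*l^2 + 18*l + 4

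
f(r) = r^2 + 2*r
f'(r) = 2*r + 2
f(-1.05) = -1.00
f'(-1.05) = -0.10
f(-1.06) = -1.00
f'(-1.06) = -0.12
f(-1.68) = -0.54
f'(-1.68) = -1.36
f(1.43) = 4.90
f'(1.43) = 4.86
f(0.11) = 0.23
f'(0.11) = 2.22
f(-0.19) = -0.34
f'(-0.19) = 1.62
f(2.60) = 11.96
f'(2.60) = 7.20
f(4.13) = 25.32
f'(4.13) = 10.26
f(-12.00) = 120.00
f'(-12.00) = -22.00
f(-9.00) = 63.00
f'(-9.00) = -16.00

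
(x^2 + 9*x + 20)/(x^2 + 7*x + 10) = (x + 4)/(x + 2)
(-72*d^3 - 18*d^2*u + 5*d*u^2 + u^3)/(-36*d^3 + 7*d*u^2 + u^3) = (-4*d + u)/(-2*d + u)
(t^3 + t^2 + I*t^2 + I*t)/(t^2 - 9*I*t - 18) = t*(t^2 + t*(1 + I) + I)/(t^2 - 9*I*t - 18)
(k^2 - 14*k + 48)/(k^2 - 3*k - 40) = (k - 6)/(k + 5)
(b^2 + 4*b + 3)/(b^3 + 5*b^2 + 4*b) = (b + 3)/(b*(b + 4))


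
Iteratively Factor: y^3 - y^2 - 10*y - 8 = (y - 4)*(y^2 + 3*y + 2) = (y - 4)*(y + 1)*(y + 2)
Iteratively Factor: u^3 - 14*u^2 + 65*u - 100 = (u - 4)*(u^2 - 10*u + 25) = (u - 5)*(u - 4)*(u - 5)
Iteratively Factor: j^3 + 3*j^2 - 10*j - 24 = (j - 3)*(j^2 + 6*j + 8) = (j - 3)*(j + 2)*(j + 4)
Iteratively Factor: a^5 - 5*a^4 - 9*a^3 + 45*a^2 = (a)*(a^4 - 5*a^3 - 9*a^2 + 45*a) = a*(a + 3)*(a^3 - 8*a^2 + 15*a) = a^2*(a + 3)*(a^2 - 8*a + 15) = a^2*(a - 3)*(a + 3)*(a - 5)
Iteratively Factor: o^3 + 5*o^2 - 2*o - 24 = (o + 3)*(o^2 + 2*o - 8) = (o - 2)*(o + 3)*(o + 4)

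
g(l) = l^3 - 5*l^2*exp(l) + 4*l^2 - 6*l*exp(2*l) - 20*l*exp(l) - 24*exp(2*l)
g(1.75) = -1414.40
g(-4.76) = -17.37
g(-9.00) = -405.03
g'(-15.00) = 555.00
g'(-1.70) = -3.03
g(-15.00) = -2475.00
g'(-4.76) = 29.97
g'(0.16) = -104.91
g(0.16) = -38.17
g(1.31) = -557.41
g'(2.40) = -11356.18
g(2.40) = -5475.72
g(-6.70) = -121.31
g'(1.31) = -1193.60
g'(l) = -5*l^2*exp(l) + 3*l^2 - 12*l*exp(2*l) - 30*l*exp(l) + 8*l - 54*exp(2*l) - 20*exp(l)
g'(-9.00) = 170.98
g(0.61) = -117.85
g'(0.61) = -275.62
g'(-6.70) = 81.02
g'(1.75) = -2965.80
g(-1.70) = 9.76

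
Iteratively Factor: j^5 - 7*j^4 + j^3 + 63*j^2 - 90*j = (j - 3)*(j^4 - 4*j^3 - 11*j^2 + 30*j) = (j - 3)*(j - 2)*(j^3 - 2*j^2 - 15*j) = (j - 3)*(j - 2)*(j + 3)*(j^2 - 5*j) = j*(j - 3)*(j - 2)*(j + 3)*(j - 5)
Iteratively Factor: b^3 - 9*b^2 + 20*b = (b)*(b^2 - 9*b + 20) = b*(b - 5)*(b - 4)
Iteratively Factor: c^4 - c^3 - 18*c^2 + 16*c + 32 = (c - 2)*(c^3 + c^2 - 16*c - 16) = (c - 4)*(c - 2)*(c^2 + 5*c + 4) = (c - 4)*(c - 2)*(c + 1)*(c + 4)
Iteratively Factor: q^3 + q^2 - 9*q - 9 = (q - 3)*(q^2 + 4*q + 3) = (q - 3)*(q + 3)*(q + 1)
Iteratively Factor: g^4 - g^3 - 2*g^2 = (g)*(g^3 - g^2 - 2*g) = g^2*(g^2 - g - 2) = g^2*(g + 1)*(g - 2)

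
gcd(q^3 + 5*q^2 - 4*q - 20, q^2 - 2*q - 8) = q + 2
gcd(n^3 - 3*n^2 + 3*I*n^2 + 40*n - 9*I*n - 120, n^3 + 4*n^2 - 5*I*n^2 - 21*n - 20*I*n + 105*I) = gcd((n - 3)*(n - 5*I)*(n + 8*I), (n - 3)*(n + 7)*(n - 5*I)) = n^2 + n*(-3 - 5*I) + 15*I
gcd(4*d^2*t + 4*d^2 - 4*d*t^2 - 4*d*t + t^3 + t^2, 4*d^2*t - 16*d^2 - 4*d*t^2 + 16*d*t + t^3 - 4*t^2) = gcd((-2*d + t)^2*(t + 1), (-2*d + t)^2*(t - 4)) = 4*d^2 - 4*d*t + t^2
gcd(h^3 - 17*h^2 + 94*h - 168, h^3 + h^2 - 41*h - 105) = h - 7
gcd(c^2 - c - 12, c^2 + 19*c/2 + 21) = 1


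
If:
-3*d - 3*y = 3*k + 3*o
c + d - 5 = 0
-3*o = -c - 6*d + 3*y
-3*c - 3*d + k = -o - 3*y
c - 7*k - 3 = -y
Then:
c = 672/109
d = -127/109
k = 157/109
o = -784/109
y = 754/109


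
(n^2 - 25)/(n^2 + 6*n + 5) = (n - 5)/(n + 1)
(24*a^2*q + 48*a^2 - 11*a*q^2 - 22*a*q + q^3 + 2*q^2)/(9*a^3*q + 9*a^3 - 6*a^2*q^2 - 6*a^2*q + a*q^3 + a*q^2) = (-8*a*q - 16*a + q^2 + 2*q)/(a*(-3*a*q - 3*a + q^2 + q))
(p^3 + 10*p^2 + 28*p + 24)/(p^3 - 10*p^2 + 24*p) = (p^3 + 10*p^2 + 28*p + 24)/(p*(p^2 - 10*p + 24))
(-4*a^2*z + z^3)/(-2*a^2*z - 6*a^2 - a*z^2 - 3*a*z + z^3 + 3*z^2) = z*(2*a + z)/(a*z + 3*a + z^2 + 3*z)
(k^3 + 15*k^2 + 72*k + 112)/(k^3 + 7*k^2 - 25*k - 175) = (k^2 + 8*k + 16)/(k^2 - 25)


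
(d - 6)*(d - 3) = d^2 - 9*d + 18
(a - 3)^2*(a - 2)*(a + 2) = a^4 - 6*a^3 + 5*a^2 + 24*a - 36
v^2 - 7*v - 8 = (v - 8)*(v + 1)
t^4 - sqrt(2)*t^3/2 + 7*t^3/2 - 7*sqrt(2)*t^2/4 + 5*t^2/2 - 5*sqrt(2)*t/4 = t*(t + 1)*(t + 5/2)*(t - sqrt(2)/2)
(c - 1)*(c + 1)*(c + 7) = c^3 + 7*c^2 - c - 7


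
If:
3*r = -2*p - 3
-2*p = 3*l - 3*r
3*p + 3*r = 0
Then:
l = -5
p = 3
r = -3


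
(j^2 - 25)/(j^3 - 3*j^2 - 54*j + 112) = (j^2 - 25)/(j^3 - 3*j^2 - 54*j + 112)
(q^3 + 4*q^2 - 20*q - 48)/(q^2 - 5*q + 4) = (q^2 + 8*q + 12)/(q - 1)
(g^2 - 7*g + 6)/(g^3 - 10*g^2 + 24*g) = (g - 1)/(g*(g - 4))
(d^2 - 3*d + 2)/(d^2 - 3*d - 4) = (-d^2 + 3*d - 2)/(-d^2 + 3*d + 4)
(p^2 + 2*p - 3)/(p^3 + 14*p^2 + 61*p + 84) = (p - 1)/(p^2 + 11*p + 28)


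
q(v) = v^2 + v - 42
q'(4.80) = 10.60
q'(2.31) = 5.62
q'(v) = 2*v + 1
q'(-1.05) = -1.10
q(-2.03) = -39.91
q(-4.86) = -23.24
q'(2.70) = 6.40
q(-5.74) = -14.79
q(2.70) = -32.01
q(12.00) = 114.00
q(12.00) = 114.00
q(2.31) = -34.35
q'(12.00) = 25.00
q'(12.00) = 25.00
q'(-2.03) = -3.06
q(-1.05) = -41.95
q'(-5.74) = -10.48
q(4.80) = -14.16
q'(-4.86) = -8.72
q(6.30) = 3.99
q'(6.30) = 13.60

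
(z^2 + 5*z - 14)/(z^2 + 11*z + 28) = (z - 2)/(z + 4)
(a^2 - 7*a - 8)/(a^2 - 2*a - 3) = (a - 8)/(a - 3)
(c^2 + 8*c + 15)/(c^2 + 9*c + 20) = (c + 3)/(c + 4)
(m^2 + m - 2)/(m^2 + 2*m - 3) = (m + 2)/(m + 3)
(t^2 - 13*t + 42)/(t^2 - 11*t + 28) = (t - 6)/(t - 4)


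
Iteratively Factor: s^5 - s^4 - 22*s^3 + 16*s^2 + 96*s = (s + 4)*(s^4 - 5*s^3 - 2*s^2 + 24*s) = (s - 3)*(s + 4)*(s^3 - 2*s^2 - 8*s) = s*(s - 3)*(s + 4)*(s^2 - 2*s - 8) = s*(s - 4)*(s - 3)*(s + 4)*(s + 2)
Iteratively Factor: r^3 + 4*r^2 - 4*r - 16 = (r + 2)*(r^2 + 2*r - 8) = (r + 2)*(r + 4)*(r - 2)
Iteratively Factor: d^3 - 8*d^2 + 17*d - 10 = (d - 1)*(d^2 - 7*d + 10) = (d - 5)*(d - 1)*(d - 2)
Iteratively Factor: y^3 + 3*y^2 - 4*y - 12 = (y + 2)*(y^2 + y - 6) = (y + 2)*(y + 3)*(y - 2)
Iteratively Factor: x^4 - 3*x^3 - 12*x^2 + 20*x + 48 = (x + 2)*(x^3 - 5*x^2 - 2*x + 24) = (x - 4)*(x + 2)*(x^2 - x - 6) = (x - 4)*(x + 2)^2*(x - 3)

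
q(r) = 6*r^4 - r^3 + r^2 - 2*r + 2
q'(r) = 24*r^3 - 3*r^2 + 2*r - 2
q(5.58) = 5665.09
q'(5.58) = 4085.54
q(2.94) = 427.62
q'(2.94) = 587.84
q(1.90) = 73.14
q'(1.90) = 155.59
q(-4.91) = 3641.50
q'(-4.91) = -2925.04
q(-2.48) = 255.33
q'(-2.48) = -391.48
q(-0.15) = 2.33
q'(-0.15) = -2.45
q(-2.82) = 417.46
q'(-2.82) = -569.72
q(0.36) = 1.46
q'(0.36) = -0.55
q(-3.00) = 530.00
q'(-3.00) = -683.00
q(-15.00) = 307382.00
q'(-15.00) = -81707.00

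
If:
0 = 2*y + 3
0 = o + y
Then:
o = 3/2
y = -3/2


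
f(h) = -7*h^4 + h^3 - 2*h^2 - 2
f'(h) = -28*h^3 + 3*h^2 - 4*h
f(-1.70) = -71.16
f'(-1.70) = 153.03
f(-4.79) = -3842.81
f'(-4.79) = 3165.25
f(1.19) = -17.18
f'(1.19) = -47.70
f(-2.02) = -134.95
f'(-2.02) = 251.11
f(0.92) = -7.93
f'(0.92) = -22.94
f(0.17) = -2.06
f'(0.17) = -0.73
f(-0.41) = -2.60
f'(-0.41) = 4.07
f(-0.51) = -3.13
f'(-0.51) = 6.53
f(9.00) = -45362.00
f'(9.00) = -20205.00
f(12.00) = -143714.00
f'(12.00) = -48000.00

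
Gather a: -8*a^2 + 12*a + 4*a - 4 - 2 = -8*a^2 + 16*a - 6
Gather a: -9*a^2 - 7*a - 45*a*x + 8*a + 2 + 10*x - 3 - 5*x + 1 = -9*a^2 + a*(1 - 45*x) + 5*x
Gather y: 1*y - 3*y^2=-3*y^2 + y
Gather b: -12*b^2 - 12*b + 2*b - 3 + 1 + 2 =-12*b^2 - 10*b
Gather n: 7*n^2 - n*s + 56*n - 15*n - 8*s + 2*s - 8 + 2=7*n^2 + n*(41 - s) - 6*s - 6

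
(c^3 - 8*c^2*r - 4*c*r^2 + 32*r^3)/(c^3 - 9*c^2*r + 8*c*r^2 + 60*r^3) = (c^2 - 10*c*r + 16*r^2)/(c^2 - 11*c*r + 30*r^2)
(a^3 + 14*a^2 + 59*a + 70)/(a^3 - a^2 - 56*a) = (a^2 + 7*a + 10)/(a*(a - 8))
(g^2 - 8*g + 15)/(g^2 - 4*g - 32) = (-g^2 + 8*g - 15)/(-g^2 + 4*g + 32)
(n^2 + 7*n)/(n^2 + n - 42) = n/(n - 6)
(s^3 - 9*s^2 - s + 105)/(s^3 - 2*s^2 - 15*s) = (s - 7)/s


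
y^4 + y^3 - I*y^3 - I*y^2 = y^2*(y + 1)*(y - I)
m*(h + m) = h*m + m^2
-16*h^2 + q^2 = (-4*h + q)*(4*h + q)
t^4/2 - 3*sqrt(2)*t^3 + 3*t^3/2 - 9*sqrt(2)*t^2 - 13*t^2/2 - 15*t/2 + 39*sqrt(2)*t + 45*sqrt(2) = (t/2 + 1/2)*(t - 3)*(t + 5)*(t - 6*sqrt(2))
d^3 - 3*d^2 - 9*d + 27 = (d - 3)^2*(d + 3)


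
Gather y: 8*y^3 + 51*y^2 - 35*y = 8*y^3 + 51*y^2 - 35*y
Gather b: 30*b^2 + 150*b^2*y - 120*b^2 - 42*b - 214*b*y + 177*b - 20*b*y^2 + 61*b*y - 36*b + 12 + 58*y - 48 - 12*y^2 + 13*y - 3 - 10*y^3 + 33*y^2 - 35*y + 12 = b^2*(150*y - 90) + b*(-20*y^2 - 153*y + 99) - 10*y^3 + 21*y^2 + 36*y - 27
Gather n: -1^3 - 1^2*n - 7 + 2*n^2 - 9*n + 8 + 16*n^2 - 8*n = 18*n^2 - 18*n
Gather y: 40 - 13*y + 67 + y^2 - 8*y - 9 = y^2 - 21*y + 98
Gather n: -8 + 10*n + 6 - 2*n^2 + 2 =-2*n^2 + 10*n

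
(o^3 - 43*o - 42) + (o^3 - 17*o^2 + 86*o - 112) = 2*o^3 - 17*o^2 + 43*o - 154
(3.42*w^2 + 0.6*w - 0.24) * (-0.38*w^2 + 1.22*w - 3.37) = -1.2996*w^4 + 3.9444*w^3 - 10.7022*w^2 - 2.3148*w + 0.8088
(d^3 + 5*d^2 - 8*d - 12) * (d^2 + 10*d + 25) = d^5 + 15*d^4 + 67*d^3 + 33*d^2 - 320*d - 300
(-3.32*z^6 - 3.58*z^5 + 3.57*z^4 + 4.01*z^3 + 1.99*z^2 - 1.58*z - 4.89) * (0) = 0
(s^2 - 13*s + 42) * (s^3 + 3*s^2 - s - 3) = s^5 - 10*s^4 + 2*s^3 + 136*s^2 - 3*s - 126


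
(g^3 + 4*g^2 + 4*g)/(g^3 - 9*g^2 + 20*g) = (g^2 + 4*g + 4)/(g^2 - 9*g + 20)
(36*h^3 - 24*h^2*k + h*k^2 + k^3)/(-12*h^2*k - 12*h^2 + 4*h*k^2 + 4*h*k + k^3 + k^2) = (-3*h + k)/(k + 1)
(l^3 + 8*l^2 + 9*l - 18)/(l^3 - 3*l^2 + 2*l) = (l^2 + 9*l + 18)/(l*(l - 2))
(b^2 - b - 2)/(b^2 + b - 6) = (b + 1)/(b + 3)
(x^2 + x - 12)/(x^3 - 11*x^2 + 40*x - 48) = (x + 4)/(x^2 - 8*x + 16)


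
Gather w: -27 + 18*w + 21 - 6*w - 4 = 12*w - 10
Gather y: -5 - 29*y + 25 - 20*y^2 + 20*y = -20*y^2 - 9*y + 20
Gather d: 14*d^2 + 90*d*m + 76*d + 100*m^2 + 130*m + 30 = 14*d^2 + d*(90*m + 76) + 100*m^2 + 130*m + 30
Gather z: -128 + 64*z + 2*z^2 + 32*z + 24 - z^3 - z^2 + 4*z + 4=-z^3 + z^2 + 100*z - 100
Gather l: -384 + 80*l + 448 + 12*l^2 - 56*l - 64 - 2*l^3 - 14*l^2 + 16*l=-2*l^3 - 2*l^2 + 40*l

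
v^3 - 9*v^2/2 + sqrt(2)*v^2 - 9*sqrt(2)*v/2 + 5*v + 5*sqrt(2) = (v - 5/2)*(v - 2)*(v + sqrt(2))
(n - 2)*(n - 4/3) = n^2 - 10*n/3 + 8/3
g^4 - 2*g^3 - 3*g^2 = g^2*(g - 3)*(g + 1)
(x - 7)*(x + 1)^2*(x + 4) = x^4 - x^3 - 33*x^2 - 59*x - 28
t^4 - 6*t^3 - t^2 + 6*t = t*(t - 6)*(t - 1)*(t + 1)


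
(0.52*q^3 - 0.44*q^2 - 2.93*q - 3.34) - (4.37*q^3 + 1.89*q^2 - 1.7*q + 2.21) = -3.85*q^3 - 2.33*q^2 - 1.23*q - 5.55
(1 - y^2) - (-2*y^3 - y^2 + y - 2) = 2*y^3 - y + 3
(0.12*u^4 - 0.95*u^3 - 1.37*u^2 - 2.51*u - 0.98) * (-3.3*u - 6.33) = -0.396*u^5 + 2.3754*u^4 + 10.5345*u^3 + 16.9551*u^2 + 19.1223*u + 6.2034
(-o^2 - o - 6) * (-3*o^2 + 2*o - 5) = 3*o^4 + o^3 + 21*o^2 - 7*o + 30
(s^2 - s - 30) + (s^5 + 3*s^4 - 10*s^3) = s^5 + 3*s^4 - 10*s^3 + s^2 - s - 30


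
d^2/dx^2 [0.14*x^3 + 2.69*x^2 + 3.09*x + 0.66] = 0.84*x + 5.38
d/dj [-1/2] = 0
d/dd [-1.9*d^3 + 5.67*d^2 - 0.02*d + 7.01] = -5.7*d^2 + 11.34*d - 0.02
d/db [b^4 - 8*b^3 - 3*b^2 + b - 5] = 4*b^3 - 24*b^2 - 6*b + 1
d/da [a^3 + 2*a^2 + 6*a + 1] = 3*a^2 + 4*a + 6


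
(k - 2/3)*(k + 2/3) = k^2 - 4/9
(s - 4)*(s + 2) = s^2 - 2*s - 8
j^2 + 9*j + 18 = (j + 3)*(j + 6)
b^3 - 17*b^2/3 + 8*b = b*(b - 3)*(b - 8/3)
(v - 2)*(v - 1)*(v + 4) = v^3 + v^2 - 10*v + 8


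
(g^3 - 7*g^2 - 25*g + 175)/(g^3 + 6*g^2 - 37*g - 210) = (g^2 - 12*g + 35)/(g^2 + g - 42)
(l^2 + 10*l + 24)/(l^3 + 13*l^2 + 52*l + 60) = (l + 4)/(l^2 + 7*l + 10)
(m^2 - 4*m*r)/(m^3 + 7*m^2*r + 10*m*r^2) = (m - 4*r)/(m^2 + 7*m*r + 10*r^2)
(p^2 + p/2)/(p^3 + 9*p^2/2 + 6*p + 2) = p/(p^2 + 4*p + 4)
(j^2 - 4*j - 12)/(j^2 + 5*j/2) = 2*(j^2 - 4*j - 12)/(j*(2*j + 5))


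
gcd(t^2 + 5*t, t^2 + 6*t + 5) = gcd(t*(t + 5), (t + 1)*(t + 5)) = t + 5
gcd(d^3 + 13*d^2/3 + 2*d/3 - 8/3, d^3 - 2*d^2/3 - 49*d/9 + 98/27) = d - 2/3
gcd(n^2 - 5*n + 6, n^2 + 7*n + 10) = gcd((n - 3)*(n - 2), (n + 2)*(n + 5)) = 1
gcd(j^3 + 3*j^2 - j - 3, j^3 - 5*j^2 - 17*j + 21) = j^2 + 2*j - 3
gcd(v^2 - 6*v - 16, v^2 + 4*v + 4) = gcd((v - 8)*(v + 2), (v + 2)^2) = v + 2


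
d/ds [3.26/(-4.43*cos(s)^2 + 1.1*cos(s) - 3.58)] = (3.586 - 28.8836*cos(s))*sin(s)/(4.43*cos(s)^2 - 1.1*cos(s) + 3.58)^2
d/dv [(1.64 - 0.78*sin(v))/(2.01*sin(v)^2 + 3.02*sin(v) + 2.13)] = (1.5678*sin(v)^2 - 6.5928*sin(v) - 6.6142)*cos(v)/(4.0401*sin(v)^4 + 12.1404*sin(v)^3 + 17.683*sin(v)^2 + 12.8652*sin(v) + 4.5369)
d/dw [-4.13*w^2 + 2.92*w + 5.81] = 2.92 - 8.26*w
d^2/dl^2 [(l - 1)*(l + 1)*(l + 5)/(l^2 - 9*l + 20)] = 30*(7*l^3 - 57*l^2 + 93*l + 101)/(l^6 - 27*l^5 + 303*l^4 - 1809*l^3 + 6060*l^2 - 10800*l + 8000)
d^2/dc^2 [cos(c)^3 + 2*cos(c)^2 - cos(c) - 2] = cos(c)/4 - 4*cos(2*c) - 9*cos(3*c)/4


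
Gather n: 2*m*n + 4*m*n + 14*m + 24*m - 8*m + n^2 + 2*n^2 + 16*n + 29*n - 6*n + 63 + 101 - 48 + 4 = 30*m + 3*n^2 + n*(6*m + 39) + 120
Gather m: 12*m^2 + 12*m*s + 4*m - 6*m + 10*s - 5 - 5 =12*m^2 + m*(12*s - 2) + 10*s - 10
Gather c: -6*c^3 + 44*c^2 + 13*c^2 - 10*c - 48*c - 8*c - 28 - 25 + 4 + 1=-6*c^3 + 57*c^2 - 66*c - 48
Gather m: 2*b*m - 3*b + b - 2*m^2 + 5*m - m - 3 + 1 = -2*b - 2*m^2 + m*(2*b + 4) - 2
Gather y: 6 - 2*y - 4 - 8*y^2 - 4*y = -8*y^2 - 6*y + 2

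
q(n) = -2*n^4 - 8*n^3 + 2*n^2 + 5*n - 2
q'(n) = -8*n^3 - 24*n^2 + 4*n + 5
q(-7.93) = -3835.48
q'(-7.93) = 2453.46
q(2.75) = -253.88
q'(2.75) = -331.88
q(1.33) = -16.89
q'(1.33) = -50.95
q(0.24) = -0.80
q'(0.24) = 4.47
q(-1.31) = 6.98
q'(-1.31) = -23.44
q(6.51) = -5683.99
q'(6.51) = -3193.24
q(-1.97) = 26.95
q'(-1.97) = -34.86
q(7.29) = -8607.22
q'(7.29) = -4340.66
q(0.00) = -2.00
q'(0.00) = 5.00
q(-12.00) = -27422.00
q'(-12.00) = 10325.00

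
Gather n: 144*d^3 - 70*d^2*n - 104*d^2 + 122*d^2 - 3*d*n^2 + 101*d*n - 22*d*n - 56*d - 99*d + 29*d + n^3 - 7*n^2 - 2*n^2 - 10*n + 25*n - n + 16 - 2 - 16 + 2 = 144*d^3 + 18*d^2 - 126*d + n^3 + n^2*(-3*d - 9) + n*(-70*d^2 + 79*d + 14)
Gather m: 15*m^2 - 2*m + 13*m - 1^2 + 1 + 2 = 15*m^2 + 11*m + 2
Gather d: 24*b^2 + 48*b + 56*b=24*b^2 + 104*b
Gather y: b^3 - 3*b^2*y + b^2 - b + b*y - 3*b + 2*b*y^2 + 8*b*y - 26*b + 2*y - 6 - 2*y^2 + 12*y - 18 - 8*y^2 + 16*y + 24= b^3 + b^2 - 30*b + y^2*(2*b - 10) + y*(-3*b^2 + 9*b + 30)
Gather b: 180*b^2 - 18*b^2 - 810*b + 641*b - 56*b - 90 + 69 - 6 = 162*b^2 - 225*b - 27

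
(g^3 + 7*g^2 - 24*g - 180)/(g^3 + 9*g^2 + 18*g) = (g^2 + g - 30)/(g*(g + 3))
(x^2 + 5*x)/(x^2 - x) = (x + 5)/(x - 1)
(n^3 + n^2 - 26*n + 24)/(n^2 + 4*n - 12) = (n^2 - 5*n + 4)/(n - 2)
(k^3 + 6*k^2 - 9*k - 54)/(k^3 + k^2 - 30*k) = (k^2 - 9)/(k*(k - 5))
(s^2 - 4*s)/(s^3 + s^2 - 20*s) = 1/(s + 5)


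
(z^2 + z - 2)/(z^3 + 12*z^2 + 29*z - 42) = (z + 2)/(z^2 + 13*z + 42)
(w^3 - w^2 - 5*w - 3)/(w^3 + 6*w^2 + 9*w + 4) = (w - 3)/(w + 4)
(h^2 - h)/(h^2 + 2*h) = (h - 1)/(h + 2)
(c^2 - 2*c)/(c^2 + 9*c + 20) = c*(c - 2)/(c^2 + 9*c + 20)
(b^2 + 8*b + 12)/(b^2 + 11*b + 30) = (b + 2)/(b + 5)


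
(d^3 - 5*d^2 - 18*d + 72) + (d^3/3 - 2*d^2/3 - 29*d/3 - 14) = 4*d^3/3 - 17*d^2/3 - 83*d/3 + 58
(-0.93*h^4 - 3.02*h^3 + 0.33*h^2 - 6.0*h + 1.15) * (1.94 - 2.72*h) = 2.5296*h^5 + 6.4102*h^4 - 6.7564*h^3 + 16.9602*h^2 - 14.768*h + 2.231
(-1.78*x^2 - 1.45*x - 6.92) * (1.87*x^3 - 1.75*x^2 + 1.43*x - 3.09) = -3.3286*x^5 + 0.4035*x^4 - 12.9483*x^3 + 15.5367*x^2 - 5.4151*x + 21.3828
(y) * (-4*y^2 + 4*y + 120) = -4*y^3 + 4*y^2 + 120*y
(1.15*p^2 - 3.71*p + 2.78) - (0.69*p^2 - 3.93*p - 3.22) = 0.46*p^2 + 0.22*p + 6.0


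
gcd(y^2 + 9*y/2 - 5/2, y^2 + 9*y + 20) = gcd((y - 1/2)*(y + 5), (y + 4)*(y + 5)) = y + 5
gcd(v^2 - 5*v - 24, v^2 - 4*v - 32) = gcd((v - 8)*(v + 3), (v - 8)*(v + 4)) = v - 8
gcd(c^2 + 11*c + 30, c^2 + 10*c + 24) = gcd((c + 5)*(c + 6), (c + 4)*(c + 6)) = c + 6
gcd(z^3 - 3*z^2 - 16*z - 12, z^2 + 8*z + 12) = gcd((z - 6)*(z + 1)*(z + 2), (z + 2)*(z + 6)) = z + 2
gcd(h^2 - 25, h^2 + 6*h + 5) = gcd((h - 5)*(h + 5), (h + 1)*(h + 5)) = h + 5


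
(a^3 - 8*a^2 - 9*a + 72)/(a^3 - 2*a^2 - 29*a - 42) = (a^2 - 11*a + 24)/(a^2 - 5*a - 14)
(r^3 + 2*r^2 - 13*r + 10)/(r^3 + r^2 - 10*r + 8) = (r + 5)/(r + 4)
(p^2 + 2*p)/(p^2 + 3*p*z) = (p + 2)/(p + 3*z)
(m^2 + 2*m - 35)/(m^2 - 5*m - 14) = (-m^2 - 2*m + 35)/(-m^2 + 5*m + 14)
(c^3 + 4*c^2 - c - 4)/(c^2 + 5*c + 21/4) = 4*(c^3 + 4*c^2 - c - 4)/(4*c^2 + 20*c + 21)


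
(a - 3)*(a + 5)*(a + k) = a^3 + a^2*k + 2*a^2 + 2*a*k - 15*a - 15*k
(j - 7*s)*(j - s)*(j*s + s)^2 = j^4*s^2 - 8*j^3*s^3 + 2*j^3*s^2 + 7*j^2*s^4 - 16*j^2*s^3 + j^2*s^2 + 14*j*s^4 - 8*j*s^3 + 7*s^4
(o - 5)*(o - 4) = o^2 - 9*o + 20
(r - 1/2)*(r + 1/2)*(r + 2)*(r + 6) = r^4 + 8*r^3 + 47*r^2/4 - 2*r - 3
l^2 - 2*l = l*(l - 2)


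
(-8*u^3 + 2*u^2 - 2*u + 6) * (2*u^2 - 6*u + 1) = -16*u^5 + 52*u^4 - 24*u^3 + 26*u^2 - 38*u + 6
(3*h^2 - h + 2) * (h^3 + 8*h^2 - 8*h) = 3*h^5 + 23*h^4 - 30*h^3 + 24*h^2 - 16*h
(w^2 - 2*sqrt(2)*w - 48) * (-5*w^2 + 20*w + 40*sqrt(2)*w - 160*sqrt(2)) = -5*w^4 + 20*w^3 + 50*sqrt(2)*w^3 - 200*sqrt(2)*w^2 + 80*w^2 - 1920*sqrt(2)*w - 320*w + 7680*sqrt(2)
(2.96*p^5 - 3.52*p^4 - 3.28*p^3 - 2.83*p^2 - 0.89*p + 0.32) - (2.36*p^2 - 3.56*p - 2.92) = 2.96*p^5 - 3.52*p^4 - 3.28*p^3 - 5.19*p^2 + 2.67*p + 3.24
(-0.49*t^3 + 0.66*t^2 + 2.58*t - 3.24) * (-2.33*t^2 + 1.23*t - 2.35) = 1.1417*t^5 - 2.1405*t^4 - 4.0481*t^3 + 9.1716*t^2 - 10.0482*t + 7.614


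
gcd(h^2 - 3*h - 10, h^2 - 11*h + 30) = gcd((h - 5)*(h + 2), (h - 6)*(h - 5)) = h - 5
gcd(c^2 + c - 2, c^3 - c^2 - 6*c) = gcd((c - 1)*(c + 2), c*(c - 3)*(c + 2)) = c + 2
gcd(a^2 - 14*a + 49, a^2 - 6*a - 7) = a - 7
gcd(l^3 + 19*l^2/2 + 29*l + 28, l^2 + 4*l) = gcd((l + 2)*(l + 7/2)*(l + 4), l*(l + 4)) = l + 4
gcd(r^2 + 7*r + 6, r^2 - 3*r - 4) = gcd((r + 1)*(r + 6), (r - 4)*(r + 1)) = r + 1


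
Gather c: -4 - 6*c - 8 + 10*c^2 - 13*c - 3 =10*c^2 - 19*c - 15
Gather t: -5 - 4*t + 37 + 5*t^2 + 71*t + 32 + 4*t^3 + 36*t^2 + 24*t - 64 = 4*t^3 + 41*t^2 + 91*t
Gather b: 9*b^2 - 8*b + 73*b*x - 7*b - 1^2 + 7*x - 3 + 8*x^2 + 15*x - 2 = 9*b^2 + b*(73*x - 15) + 8*x^2 + 22*x - 6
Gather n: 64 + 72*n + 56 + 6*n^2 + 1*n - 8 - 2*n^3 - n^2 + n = -2*n^3 + 5*n^2 + 74*n + 112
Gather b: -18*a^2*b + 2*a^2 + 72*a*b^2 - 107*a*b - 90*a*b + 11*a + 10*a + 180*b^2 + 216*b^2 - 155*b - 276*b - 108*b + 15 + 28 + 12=2*a^2 + 21*a + b^2*(72*a + 396) + b*(-18*a^2 - 197*a - 539) + 55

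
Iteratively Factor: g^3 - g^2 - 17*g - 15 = (g + 3)*(g^2 - 4*g - 5) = (g - 5)*(g + 3)*(g + 1)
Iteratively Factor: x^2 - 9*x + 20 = (x - 4)*(x - 5)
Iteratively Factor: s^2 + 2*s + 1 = (s + 1)*(s + 1)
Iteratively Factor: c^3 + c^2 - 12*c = (c + 4)*(c^2 - 3*c) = c*(c + 4)*(c - 3)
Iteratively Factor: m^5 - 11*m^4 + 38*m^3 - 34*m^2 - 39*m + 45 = (m - 3)*(m^4 - 8*m^3 + 14*m^2 + 8*m - 15) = (m - 3)*(m - 1)*(m^3 - 7*m^2 + 7*m + 15) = (m - 3)*(m - 1)*(m + 1)*(m^2 - 8*m + 15) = (m - 3)^2*(m - 1)*(m + 1)*(m - 5)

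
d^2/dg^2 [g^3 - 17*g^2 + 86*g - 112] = 6*g - 34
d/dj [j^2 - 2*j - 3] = 2*j - 2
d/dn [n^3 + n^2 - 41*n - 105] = 3*n^2 + 2*n - 41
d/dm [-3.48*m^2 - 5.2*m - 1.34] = -6.96*m - 5.2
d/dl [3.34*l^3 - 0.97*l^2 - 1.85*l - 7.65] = 10.02*l^2 - 1.94*l - 1.85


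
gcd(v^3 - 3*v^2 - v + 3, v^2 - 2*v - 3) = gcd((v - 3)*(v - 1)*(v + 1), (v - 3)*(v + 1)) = v^2 - 2*v - 3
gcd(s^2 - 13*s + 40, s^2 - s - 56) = s - 8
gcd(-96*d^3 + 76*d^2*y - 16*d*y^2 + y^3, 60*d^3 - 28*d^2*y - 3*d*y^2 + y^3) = 12*d^2 - 8*d*y + y^2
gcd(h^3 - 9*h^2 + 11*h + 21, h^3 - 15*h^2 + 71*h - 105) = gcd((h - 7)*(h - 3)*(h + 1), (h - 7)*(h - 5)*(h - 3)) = h^2 - 10*h + 21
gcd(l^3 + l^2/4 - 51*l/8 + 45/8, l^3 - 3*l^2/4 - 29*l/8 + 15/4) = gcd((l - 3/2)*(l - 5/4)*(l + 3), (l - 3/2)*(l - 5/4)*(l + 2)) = l^2 - 11*l/4 + 15/8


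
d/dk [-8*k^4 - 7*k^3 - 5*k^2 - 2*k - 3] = -32*k^3 - 21*k^2 - 10*k - 2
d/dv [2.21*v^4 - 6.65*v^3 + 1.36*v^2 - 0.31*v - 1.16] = 8.84*v^3 - 19.95*v^2 + 2.72*v - 0.31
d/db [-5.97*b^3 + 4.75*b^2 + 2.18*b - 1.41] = -17.91*b^2 + 9.5*b + 2.18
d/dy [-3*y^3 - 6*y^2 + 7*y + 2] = -9*y^2 - 12*y + 7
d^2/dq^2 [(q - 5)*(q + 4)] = 2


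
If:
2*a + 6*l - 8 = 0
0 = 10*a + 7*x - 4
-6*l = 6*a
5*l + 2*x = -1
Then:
No Solution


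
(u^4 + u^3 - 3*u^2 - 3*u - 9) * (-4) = -4*u^4 - 4*u^3 + 12*u^2 + 12*u + 36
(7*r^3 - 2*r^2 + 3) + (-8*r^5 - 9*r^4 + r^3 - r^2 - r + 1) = -8*r^5 - 9*r^4 + 8*r^3 - 3*r^2 - r + 4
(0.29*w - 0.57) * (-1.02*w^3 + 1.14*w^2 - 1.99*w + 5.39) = -0.2958*w^4 + 0.912*w^3 - 1.2269*w^2 + 2.6974*w - 3.0723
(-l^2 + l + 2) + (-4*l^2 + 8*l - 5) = -5*l^2 + 9*l - 3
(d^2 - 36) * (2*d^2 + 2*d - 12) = 2*d^4 + 2*d^3 - 84*d^2 - 72*d + 432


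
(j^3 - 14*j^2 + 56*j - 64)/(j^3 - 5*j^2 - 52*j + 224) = (j - 2)/(j + 7)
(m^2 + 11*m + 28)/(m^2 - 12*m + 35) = (m^2 + 11*m + 28)/(m^2 - 12*m + 35)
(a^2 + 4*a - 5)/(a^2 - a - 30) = (a - 1)/(a - 6)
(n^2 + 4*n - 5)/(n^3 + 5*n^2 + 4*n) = (n^2 + 4*n - 5)/(n*(n^2 + 5*n + 4))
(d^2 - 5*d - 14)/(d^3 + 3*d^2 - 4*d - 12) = (d - 7)/(d^2 + d - 6)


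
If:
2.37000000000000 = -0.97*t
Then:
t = -2.44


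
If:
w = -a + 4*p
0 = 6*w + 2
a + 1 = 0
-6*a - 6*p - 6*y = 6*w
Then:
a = -1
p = -1/3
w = -1/3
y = 5/3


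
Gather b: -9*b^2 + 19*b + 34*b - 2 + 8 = -9*b^2 + 53*b + 6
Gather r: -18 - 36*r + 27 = 9 - 36*r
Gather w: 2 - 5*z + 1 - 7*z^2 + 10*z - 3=-7*z^2 + 5*z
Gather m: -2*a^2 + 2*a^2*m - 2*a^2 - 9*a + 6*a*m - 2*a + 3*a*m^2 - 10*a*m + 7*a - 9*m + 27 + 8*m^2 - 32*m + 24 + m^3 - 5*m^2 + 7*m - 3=-4*a^2 - 4*a + m^3 + m^2*(3*a + 3) + m*(2*a^2 - 4*a - 34) + 48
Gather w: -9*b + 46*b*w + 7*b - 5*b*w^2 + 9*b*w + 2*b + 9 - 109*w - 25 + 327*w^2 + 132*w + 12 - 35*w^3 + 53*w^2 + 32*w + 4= -35*w^3 + w^2*(380 - 5*b) + w*(55*b + 55)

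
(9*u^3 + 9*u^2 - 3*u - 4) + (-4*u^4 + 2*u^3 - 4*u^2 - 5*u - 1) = -4*u^4 + 11*u^3 + 5*u^2 - 8*u - 5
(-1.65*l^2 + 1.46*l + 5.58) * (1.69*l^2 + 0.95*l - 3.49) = -2.7885*l^4 + 0.8999*l^3 + 16.5757*l^2 + 0.2056*l - 19.4742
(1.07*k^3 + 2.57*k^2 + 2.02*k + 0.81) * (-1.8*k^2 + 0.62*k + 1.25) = -1.926*k^5 - 3.9626*k^4 - 0.7051*k^3 + 3.0069*k^2 + 3.0272*k + 1.0125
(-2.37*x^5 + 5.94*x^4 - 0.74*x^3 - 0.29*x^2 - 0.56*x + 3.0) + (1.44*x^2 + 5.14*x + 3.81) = -2.37*x^5 + 5.94*x^4 - 0.74*x^3 + 1.15*x^2 + 4.58*x + 6.81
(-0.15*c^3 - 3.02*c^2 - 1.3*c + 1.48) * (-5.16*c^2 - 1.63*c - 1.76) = 0.774*c^5 + 15.8277*c^4 + 11.8946*c^3 - 0.2026*c^2 - 0.1244*c - 2.6048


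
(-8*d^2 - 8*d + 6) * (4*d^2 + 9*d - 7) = -32*d^4 - 104*d^3 + 8*d^2 + 110*d - 42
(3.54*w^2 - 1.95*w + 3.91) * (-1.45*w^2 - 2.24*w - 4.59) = -5.133*w^4 - 5.1021*w^3 - 17.5501*w^2 + 0.192099999999998*w - 17.9469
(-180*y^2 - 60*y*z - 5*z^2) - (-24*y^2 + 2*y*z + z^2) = -156*y^2 - 62*y*z - 6*z^2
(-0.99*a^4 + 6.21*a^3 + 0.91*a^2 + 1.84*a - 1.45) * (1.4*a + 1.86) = -1.386*a^5 + 6.8526*a^4 + 12.8246*a^3 + 4.2686*a^2 + 1.3924*a - 2.697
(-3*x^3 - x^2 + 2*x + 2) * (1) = -3*x^3 - x^2 + 2*x + 2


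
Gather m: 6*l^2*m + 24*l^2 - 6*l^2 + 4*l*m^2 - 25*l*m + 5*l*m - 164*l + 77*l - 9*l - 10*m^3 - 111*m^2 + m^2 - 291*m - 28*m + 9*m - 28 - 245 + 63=18*l^2 - 96*l - 10*m^3 + m^2*(4*l - 110) + m*(6*l^2 - 20*l - 310) - 210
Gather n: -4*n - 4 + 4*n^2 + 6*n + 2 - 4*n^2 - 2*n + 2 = 0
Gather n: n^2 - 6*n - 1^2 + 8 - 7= n^2 - 6*n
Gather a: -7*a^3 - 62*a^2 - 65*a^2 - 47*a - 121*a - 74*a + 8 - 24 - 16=-7*a^3 - 127*a^2 - 242*a - 32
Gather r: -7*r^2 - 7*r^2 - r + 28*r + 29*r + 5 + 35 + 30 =-14*r^2 + 56*r + 70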